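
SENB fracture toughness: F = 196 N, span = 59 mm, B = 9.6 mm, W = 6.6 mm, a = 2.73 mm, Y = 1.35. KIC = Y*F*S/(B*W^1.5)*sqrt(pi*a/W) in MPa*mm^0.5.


KIC = 1.35*196*59/(9.6*6.6^1.5)*sqrt(pi*2.73/6.6) = 109.33

109.33


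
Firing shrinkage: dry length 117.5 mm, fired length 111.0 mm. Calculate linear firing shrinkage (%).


FS = (117.5 - 111.0) / 117.5 * 100 = 5.53%

5.53


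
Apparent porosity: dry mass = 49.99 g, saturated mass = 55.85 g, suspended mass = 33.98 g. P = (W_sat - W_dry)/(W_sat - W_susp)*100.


P = (55.85 - 49.99) / (55.85 - 33.98) * 100 = 5.86 / 21.87 * 100 = 26.8%

26.8


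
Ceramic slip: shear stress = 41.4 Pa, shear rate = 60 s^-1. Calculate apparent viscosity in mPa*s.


eta = tau/gamma * 1000 = 41.4/60 * 1000 = 690.0 mPa*s

690.0


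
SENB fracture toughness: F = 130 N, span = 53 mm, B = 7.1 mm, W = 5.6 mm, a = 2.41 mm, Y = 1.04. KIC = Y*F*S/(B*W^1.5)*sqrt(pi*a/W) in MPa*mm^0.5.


KIC = 1.04*130*53/(7.1*5.6^1.5)*sqrt(pi*2.41/5.6) = 88.55

88.55


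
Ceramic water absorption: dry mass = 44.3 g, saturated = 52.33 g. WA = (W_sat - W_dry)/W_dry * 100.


WA = (52.33 - 44.3) / 44.3 * 100 = 18.13%

18.13


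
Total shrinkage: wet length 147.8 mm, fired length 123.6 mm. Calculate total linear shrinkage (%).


TS = (147.8 - 123.6) / 147.8 * 100 = 16.37%

16.37


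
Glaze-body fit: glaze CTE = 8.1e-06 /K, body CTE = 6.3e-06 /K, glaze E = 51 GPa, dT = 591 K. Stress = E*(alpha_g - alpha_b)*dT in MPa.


Stress = 51*1000*(8.1e-06 - 6.3e-06)*591 = 54.3 MPa

54.3


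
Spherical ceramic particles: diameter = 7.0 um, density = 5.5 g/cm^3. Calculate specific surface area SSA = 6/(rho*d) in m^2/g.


SSA = 6 / (5.5 * 7.0) = 0.156 m^2/g

0.156


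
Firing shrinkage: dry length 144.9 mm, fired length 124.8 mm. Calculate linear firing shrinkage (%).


FS = (144.9 - 124.8) / 144.9 * 100 = 13.87%

13.87


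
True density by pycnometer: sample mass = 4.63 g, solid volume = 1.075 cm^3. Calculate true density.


TD = 4.63 / 1.075 = 4.307 g/cm^3

4.307


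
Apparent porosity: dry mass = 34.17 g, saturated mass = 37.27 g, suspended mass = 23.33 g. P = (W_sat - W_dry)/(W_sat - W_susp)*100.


P = (37.27 - 34.17) / (37.27 - 23.33) * 100 = 3.1 / 13.94 * 100 = 22.2%

22.2


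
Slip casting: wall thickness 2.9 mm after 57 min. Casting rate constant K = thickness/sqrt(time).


K = 2.9 / sqrt(57) = 2.9 / 7.5498 = 0.384 mm/min^0.5

0.384


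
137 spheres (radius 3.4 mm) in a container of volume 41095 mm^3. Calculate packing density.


V_sphere = 4/3*pi*3.4^3 = 164.6362 mm^3
Total V = 137*164.6362 = 22555.1594 mm^3
PD = 22555.1594 / 41095 = 0.549

0.549


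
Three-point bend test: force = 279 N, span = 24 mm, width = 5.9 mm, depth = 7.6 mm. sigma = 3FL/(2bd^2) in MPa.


sigma = 3*279*24/(2*5.9*7.6^2) = 29.5 MPa

29.5


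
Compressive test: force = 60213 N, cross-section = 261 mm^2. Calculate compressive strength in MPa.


CS = 60213 / 261 = 230.7 MPa

230.7


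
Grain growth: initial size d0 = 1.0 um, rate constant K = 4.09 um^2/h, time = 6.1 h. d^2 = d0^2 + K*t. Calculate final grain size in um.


d^2 = 1.0^2 + 4.09*6.1 = 25.949
d = sqrt(25.949) = 5.09 um

5.09


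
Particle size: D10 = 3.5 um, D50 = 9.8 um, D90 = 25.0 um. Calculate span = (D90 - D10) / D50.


Span = (25.0 - 3.5) / 9.8 = 21.5 / 9.8 = 2.194

2.194


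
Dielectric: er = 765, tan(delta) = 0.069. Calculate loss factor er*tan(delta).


Loss = 765 * 0.069 = 52.785

52.785


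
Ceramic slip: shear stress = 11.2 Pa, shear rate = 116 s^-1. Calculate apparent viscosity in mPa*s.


eta = tau/gamma * 1000 = 11.2/116 * 1000 = 96.6 mPa*s

96.6


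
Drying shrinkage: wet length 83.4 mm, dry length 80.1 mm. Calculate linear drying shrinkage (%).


DS = (83.4 - 80.1) / 83.4 * 100 = 3.96%

3.96


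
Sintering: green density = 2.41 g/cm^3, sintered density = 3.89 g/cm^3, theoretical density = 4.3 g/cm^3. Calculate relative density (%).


Relative = 3.89 / 4.3 * 100 = 90.5%

90.5


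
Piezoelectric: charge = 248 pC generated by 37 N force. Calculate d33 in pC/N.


d33 = 248 / 37 = 6.7 pC/N

6.7


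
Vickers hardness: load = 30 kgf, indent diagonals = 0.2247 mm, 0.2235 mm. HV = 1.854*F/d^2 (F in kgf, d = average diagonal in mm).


d_avg = (0.2247+0.2235)/2 = 0.2241 mm
HV = 1.854*30/0.2241^2 = 1108

1108


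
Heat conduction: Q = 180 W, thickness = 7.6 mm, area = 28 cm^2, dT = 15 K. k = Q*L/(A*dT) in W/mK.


k = 180*7.6/1000/(28/10000*15) = 32.57 W/mK

32.57


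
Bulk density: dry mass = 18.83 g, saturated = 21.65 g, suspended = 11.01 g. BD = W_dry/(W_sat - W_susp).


BD = 18.83 / (21.65 - 11.01) = 18.83 / 10.64 = 1.77 g/cm^3

1.77


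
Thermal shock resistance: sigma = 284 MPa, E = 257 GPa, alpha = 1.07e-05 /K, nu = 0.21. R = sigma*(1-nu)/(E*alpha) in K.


R = 284*(1-0.21)/(257*1000*1.07e-05) = 82 K

82


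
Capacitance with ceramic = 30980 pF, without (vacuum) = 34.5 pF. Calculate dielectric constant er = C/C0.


er = 30980 / 34.5 = 897.97

897.97


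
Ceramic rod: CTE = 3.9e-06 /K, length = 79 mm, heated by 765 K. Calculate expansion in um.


dL = 3.9e-06 * 79 * 765 * 1000 = 235.697 um

235.697


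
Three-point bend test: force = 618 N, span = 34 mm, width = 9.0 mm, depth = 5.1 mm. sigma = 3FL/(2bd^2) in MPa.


sigma = 3*618*34/(2*9.0*5.1^2) = 134.6 MPa

134.6


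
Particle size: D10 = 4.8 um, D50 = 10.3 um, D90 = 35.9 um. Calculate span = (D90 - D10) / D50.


Span = (35.9 - 4.8) / 10.3 = 31.1 / 10.3 = 3.019

3.019


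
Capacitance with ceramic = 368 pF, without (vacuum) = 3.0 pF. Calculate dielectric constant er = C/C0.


er = 368 / 3.0 = 122.67

122.67


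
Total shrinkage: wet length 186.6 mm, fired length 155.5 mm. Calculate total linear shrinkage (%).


TS = (186.6 - 155.5) / 186.6 * 100 = 16.67%

16.67


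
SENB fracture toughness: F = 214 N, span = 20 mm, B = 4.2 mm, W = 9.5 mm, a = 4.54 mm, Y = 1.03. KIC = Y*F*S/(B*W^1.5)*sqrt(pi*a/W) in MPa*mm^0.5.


KIC = 1.03*214*20/(4.2*9.5^1.5)*sqrt(pi*4.54/9.5) = 43.92

43.92


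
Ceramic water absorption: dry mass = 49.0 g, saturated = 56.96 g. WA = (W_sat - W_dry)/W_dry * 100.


WA = (56.96 - 49.0) / 49.0 * 100 = 16.24%

16.24


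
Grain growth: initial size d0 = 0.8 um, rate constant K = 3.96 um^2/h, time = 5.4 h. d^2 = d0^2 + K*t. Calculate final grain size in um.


d^2 = 0.8^2 + 3.96*5.4 = 22.024
d = sqrt(22.024) = 4.69 um

4.69


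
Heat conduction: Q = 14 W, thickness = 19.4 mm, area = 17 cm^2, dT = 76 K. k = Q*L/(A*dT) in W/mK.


k = 14*19.4/1000/(17/10000*76) = 2.1 W/mK

2.1


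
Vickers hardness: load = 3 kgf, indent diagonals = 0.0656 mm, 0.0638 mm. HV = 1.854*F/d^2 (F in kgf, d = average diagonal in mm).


d_avg = (0.0656+0.0638)/2 = 0.0647 mm
HV = 1.854*3/0.0647^2 = 1329

1329


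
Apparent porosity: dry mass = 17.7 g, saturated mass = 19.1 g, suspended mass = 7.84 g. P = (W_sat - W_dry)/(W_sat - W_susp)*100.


P = (19.1 - 17.7) / (19.1 - 7.84) * 100 = 1.4 / 11.26 * 100 = 12.4%

12.4


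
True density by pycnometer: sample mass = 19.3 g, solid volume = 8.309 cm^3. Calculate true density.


TD = 19.3 / 8.309 = 2.323 g/cm^3

2.323


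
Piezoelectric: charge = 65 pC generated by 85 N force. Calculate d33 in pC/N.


d33 = 65 / 85 = 0.8 pC/N

0.8


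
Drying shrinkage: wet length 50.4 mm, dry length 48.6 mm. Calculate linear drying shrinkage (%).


DS = (50.4 - 48.6) / 50.4 * 100 = 3.57%

3.57


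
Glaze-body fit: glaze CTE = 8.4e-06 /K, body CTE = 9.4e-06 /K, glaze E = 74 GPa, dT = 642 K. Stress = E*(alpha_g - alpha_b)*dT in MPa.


Stress = 74*1000*(8.4e-06 - 9.4e-06)*642 = -47.5 MPa

-47.5


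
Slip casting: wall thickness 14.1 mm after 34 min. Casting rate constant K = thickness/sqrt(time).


K = 14.1 / sqrt(34) = 14.1 / 5.831 = 2.418 mm/min^0.5

2.418


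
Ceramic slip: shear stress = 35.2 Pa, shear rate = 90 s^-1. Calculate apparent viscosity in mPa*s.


eta = tau/gamma * 1000 = 35.2/90 * 1000 = 391.1 mPa*s

391.1


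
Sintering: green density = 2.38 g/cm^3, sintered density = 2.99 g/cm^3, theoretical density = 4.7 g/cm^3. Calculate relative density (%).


Relative = 2.99 / 4.7 * 100 = 63.6%

63.6


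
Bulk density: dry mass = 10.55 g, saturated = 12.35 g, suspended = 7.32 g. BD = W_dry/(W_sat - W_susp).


BD = 10.55 / (12.35 - 7.32) = 10.55 / 5.03 = 2.097 g/cm^3

2.097


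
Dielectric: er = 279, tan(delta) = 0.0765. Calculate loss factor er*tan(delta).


Loss = 279 * 0.0765 = 21.344

21.344


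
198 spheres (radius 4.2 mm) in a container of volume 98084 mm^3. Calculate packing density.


V_sphere = 4/3*pi*4.2^3 = 310.3391 mm^3
Total V = 198*310.3391 = 61447.1418 mm^3
PD = 61447.1418 / 98084 = 0.626

0.626


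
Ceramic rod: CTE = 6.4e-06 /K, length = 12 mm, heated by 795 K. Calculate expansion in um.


dL = 6.4e-06 * 12 * 795 * 1000 = 61.056 um

61.056


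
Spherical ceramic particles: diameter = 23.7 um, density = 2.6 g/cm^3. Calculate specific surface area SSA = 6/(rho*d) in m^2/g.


SSA = 6 / (2.6 * 23.7) = 0.097 m^2/g

0.097


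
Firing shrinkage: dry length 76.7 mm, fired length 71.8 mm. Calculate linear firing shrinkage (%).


FS = (76.7 - 71.8) / 76.7 * 100 = 6.39%

6.39


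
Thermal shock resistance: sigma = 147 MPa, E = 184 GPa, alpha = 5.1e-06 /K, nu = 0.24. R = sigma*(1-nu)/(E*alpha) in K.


R = 147*(1-0.24)/(184*1000*5.1e-06) = 119 K

119


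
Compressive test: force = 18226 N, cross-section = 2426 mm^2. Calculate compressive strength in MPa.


CS = 18226 / 2426 = 7.5 MPa

7.5


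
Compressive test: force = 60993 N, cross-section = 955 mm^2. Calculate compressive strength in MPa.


CS = 60993 / 955 = 63.9 MPa

63.9


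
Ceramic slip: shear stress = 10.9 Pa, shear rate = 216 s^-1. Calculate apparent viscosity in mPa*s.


eta = tau/gamma * 1000 = 10.9/216 * 1000 = 50.5 mPa*s

50.5


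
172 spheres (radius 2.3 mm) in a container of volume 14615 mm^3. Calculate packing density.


V_sphere = 4/3*pi*2.3^3 = 50.965 mm^3
Total V = 172*50.965 = 8765.98 mm^3
PD = 8765.98 / 14615 = 0.6

0.6


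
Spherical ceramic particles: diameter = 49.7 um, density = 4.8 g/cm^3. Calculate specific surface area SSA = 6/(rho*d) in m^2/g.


SSA = 6 / (4.8 * 49.7) = 0.025 m^2/g

0.025


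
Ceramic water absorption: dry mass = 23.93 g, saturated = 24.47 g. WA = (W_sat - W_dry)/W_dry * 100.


WA = (24.47 - 23.93) / 23.93 * 100 = 2.26%

2.26


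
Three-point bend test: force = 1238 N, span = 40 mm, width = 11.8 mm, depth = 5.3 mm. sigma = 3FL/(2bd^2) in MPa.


sigma = 3*1238*40/(2*11.8*5.3^2) = 224.1 MPa

224.1


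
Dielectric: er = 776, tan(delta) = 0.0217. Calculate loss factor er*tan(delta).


Loss = 776 * 0.0217 = 16.839

16.839


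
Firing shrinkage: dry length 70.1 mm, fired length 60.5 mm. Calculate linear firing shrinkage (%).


FS = (70.1 - 60.5) / 70.1 * 100 = 13.69%

13.69


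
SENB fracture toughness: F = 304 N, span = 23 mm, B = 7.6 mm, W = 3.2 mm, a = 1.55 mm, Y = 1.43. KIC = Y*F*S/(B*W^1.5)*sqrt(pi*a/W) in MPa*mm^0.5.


KIC = 1.43*304*23/(7.6*3.2^1.5)*sqrt(pi*1.55/3.2) = 283.51

283.51


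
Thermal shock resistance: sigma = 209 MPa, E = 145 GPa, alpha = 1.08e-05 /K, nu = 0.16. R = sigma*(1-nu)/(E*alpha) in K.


R = 209*(1-0.16)/(145*1000*1.08e-05) = 112 K

112


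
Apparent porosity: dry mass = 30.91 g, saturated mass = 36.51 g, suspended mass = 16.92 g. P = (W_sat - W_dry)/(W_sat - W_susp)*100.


P = (36.51 - 30.91) / (36.51 - 16.92) * 100 = 5.6 / 19.59 * 100 = 28.6%

28.6


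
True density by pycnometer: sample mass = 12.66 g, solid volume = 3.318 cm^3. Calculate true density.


TD = 12.66 / 3.318 = 3.816 g/cm^3

3.816


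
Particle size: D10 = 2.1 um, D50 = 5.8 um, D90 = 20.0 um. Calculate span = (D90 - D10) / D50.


Span = (20.0 - 2.1) / 5.8 = 17.9 / 5.8 = 3.086

3.086


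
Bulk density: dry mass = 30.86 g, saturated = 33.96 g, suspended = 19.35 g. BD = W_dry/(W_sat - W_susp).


BD = 30.86 / (33.96 - 19.35) = 30.86 / 14.61 = 2.112 g/cm^3

2.112


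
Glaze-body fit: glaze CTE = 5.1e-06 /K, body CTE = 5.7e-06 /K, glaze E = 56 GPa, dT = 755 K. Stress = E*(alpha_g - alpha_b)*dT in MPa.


Stress = 56*1000*(5.1e-06 - 5.7e-06)*755 = -25.4 MPa

-25.4


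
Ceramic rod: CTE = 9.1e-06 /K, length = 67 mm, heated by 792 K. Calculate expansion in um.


dL = 9.1e-06 * 67 * 792 * 1000 = 482.882 um

482.882


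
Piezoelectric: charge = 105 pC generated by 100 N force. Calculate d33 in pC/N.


d33 = 105 / 100 = 1.1 pC/N

1.1


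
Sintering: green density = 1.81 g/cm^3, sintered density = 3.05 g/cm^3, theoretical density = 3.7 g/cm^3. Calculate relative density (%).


Relative = 3.05 / 3.7 * 100 = 82.4%

82.4


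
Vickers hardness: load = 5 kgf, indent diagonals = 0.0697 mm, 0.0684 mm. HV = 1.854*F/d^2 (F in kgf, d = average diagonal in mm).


d_avg = (0.0697+0.0684)/2 = 0.06905 mm
HV = 1.854*5/0.06905^2 = 1944

1944


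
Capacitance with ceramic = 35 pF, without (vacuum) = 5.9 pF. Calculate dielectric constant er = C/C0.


er = 35 / 5.9 = 5.93

5.93


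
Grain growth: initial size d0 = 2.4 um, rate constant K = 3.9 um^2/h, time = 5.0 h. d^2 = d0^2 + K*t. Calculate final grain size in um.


d^2 = 2.4^2 + 3.9*5.0 = 25.26
d = sqrt(25.26) = 5.03 um

5.03


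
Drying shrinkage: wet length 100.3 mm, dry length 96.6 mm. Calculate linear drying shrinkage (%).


DS = (100.3 - 96.6) / 100.3 * 100 = 3.69%

3.69


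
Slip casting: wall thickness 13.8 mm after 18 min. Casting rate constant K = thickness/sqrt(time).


K = 13.8 / sqrt(18) = 13.8 / 4.2426 = 3.253 mm/min^0.5

3.253


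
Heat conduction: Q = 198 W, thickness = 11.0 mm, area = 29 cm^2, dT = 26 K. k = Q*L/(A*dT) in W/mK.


k = 198*11.0/1000/(29/10000*26) = 28.89 W/mK

28.89


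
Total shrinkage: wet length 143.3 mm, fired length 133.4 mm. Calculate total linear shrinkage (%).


TS = (143.3 - 133.4) / 143.3 * 100 = 6.91%

6.91


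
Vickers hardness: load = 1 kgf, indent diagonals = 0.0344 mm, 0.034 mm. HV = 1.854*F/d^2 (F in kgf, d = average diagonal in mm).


d_avg = (0.0344+0.034)/2 = 0.0342 mm
HV = 1.854*1/0.0342^2 = 1585

1585


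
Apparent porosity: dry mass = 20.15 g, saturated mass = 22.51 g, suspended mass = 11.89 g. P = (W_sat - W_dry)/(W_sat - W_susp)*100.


P = (22.51 - 20.15) / (22.51 - 11.89) * 100 = 2.36 / 10.62 * 100 = 22.2%

22.2


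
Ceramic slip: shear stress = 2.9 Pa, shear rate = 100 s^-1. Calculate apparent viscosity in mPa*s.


eta = tau/gamma * 1000 = 2.9/100 * 1000 = 29.0 mPa*s

29.0


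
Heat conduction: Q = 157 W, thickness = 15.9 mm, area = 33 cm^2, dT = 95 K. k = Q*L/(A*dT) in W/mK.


k = 157*15.9/1000/(33/10000*95) = 7.96 W/mK

7.96


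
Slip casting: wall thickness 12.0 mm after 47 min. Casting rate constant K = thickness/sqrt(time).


K = 12.0 / sqrt(47) = 12.0 / 6.8557 = 1.75 mm/min^0.5

1.75


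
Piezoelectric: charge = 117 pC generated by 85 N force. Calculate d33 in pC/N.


d33 = 117 / 85 = 1.4 pC/N

1.4


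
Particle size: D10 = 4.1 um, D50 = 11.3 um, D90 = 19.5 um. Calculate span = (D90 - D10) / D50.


Span = (19.5 - 4.1) / 11.3 = 15.4 / 11.3 = 1.363

1.363


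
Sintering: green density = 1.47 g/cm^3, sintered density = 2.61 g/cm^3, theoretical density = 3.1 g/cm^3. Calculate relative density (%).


Relative = 2.61 / 3.1 * 100 = 84.2%

84.2


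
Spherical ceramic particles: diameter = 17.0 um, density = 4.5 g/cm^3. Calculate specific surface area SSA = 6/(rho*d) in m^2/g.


SSA = 6 / (4.5 * 17.0) = 0.078 m^2/g

0.078


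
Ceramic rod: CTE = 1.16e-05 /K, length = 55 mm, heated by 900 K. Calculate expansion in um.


dL = 1.16e-05 * 55 * 900 * 1000 = 574.2 um

574.2


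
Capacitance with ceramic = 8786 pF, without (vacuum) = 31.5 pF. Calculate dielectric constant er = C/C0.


er = 8786 / 31.5 = 278.92

278.92


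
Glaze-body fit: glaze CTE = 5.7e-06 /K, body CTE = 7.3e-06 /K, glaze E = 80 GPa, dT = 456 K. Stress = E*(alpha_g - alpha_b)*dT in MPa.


Stress = 80*1000*(5.7e-06 - 7.3e-06)*456 = -58.4 MPa

-58.4


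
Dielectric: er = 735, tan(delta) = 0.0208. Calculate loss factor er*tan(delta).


Loss = 735 * 0.0208 = 15.288

15.288


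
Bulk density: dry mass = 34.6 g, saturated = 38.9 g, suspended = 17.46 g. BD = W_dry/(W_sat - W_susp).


BD = 34.6 / (38.9 - 17.46) = 34.6 / 21.44 = 1.614 g/cm^3

1.614


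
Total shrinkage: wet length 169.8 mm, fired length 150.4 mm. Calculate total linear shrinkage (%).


TS = (169.8 - 150.4) / 169.8 * 100 = 11.43%

11.43


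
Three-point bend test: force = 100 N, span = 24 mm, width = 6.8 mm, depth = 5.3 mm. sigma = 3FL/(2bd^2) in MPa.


sigma = 3*100*24/(2*6.8*5.3^2) = 18.8 MPa

18.8


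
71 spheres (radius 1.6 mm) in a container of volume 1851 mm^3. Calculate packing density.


V_sphere = 4/3*pi*1.6^3 = 17.1573 mm^3
Total V = 71*17.1573 = 1218.1683 mm^3
PD = 1218.1683 / 1851 = 0.658

0.658


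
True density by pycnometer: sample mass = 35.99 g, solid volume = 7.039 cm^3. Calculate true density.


TD = 35.99 / 7.039 = 5.113 g/cm^3

5.113


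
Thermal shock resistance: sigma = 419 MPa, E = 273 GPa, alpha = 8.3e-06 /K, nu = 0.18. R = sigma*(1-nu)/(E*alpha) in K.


R = 419*(1-0.18)/(273*1000*8.3e-06) = 152 K

152


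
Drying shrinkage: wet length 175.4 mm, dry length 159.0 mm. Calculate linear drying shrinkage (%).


DS = (175.4 - 159.0) / 175.4 * 100 = 9.35%

9.35


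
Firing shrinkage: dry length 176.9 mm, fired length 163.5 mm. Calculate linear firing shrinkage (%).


FS = (176.9 - 163.5) / 176.9 * 100 = 7.57%

7.57


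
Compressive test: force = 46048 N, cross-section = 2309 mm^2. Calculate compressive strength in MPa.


CS = 46048 / 2309 = 19.9 MPa

19.9


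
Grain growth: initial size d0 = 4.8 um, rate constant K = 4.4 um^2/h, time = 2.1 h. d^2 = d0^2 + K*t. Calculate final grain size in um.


d^2 = 4.8^2 + 4.4*2.1 = 32.28
d = sqrt(32.28) = 5.68 um

5.68


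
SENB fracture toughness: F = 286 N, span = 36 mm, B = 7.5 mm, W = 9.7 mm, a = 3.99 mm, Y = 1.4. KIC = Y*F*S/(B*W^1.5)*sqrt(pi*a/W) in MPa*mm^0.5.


KIC = 1.4*286*36/(7.5*9.7^1.5)*sqrt(pi*3.99/9.7) = 72.32

72.32


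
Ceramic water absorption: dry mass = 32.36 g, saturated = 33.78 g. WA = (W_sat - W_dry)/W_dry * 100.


WA = (33.78 - 32.36) / 32.36 * 100 = 4.39%

4.39


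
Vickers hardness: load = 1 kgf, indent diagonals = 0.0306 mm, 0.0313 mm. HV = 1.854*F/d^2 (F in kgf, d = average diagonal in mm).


d_avg = (0.0306+0.0313)/2 = 0.03095 mm
HV = 1.854*1/0.03095^2 = 1935

1935


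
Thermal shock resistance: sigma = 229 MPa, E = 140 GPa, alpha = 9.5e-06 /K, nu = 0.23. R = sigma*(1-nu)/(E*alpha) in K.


R = 229*(1-0.23)/(140*1000*9.5e-06) = 133 K

133


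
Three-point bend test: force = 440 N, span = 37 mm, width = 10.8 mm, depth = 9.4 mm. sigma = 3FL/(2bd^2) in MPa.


sigma = 3*440*37/(2*10.8*9.4^2) = 25.6 MPa

25.6


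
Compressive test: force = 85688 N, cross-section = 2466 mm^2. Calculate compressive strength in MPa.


CS = 85688 / 2466 = 34.7 MPa

34.7


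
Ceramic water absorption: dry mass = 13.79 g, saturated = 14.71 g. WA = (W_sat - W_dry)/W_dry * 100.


WA = (14.71 - 13.79) / 13.79 * 100 = 6.67%

6.67


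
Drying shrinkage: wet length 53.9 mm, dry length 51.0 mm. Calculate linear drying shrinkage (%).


DS = (53.9 - 51.0) / 53.9 * 100 = 5.38%

5.38


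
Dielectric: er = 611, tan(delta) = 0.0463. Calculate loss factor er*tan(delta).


Loss = 611 * 0.0463 = 28.289

28.289


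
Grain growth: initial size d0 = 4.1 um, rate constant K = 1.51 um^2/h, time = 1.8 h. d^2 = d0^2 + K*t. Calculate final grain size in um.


d^2 = 4.1^2 + 1.51*1.8 = 19.528
d = sqrt(19.528) = 4.42 um

4.42


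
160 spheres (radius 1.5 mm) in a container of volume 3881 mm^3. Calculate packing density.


V_sphere = 4/3*pi*1.5^3 = 14.1372 mm^3
Total V = 160*14.1372 = 2261.952 mm^3
PD = 2261.952 / 3881 = 0.583

0.583


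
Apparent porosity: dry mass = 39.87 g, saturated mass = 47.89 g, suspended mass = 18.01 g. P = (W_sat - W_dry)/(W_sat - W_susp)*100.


P = (47.89 - 39.87) / (47.89 - 18.01) * 100 = 8.02 / 29.88 * 100 = 26.8%

26.8


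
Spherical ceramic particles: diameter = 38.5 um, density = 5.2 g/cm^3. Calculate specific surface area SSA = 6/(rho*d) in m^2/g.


SSA = 6 / (5.2 * 38.5) = 0.03 m^2/g

0.03


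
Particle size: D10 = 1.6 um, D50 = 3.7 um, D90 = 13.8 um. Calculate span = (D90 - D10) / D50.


Span = (13.8 - 1.6) / 3.7 = 12.2 / 3.7 = 3.297

3.297


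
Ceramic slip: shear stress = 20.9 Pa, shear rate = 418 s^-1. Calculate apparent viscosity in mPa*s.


eta = tau/gamma * 1000 = 20.9/418 * 1000 = 50.0 mPa*s

50.0


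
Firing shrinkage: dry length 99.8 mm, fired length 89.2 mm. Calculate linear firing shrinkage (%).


FS = (99.8 - 89.2) / 99.8 * 100 = 10.62%

10.62


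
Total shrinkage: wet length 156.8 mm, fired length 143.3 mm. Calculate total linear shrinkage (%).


TS = (156.8 - 143.3) / 156.8 * 100 = 8.61%

8.61


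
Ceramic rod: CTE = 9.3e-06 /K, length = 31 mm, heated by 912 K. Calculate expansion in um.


dL = 9.3e-06 * 31 * 912 * 1000 = 262.93 um

262.93


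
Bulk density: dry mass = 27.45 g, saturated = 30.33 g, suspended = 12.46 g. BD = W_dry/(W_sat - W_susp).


BD = 27.45 / (30.33 - 12.46) = 27.45 / 17.87 = 1.536 g/cm^3

1.536


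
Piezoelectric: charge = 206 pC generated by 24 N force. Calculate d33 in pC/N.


d33 = 206 / 24 = 8.6 pC/N

8.6


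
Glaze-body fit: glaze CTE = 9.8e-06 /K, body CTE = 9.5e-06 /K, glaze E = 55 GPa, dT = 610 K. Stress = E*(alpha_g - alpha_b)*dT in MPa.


Stress = 55*1000*(9.8e-06 - 9.5e-06)*610 = 10.1 MPa

10.1


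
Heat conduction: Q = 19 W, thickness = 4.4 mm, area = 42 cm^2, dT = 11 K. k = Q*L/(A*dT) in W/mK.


k = 19*4.4/1000/(42/10000*11) = 1.81 W/mK

1.81


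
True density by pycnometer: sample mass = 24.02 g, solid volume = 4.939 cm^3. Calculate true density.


TD = 24.02 / 4.939 = 4.863 g/cm^3

4.863


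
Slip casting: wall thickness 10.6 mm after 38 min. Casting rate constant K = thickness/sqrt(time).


K = 10.6 / sqrt(38) = 10.6 / 6.1644 = 1.72 mm/min^0.5

1.72


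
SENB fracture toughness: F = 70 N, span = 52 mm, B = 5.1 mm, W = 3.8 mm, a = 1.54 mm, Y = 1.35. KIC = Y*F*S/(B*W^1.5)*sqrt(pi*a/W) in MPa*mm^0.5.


KIC = 1.35*70*52/(5.1*3.8^1.5)*sqrt(pi*1.54/3.8) = 146.77

146.77


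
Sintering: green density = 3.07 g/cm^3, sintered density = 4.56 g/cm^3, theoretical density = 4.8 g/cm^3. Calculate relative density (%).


Relative = 4.56 / 4.8 * 100 = 95.0%

95.0


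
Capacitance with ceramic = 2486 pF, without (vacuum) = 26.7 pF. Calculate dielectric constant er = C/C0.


er = 2486 / 26.7 = 93.11

93.11


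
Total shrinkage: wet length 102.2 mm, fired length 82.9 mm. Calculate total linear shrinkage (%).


TS = (102.2 - 82.9) / 102.2 * 100 = 18.88%

18.88


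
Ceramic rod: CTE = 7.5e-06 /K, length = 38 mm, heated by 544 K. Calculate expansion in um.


dL = 7.5e-06 * 38 * 544 * 1000 = 155.04 um

155.04


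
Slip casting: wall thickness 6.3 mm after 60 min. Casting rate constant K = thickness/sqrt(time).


K = 6.3 / sqrt(60) = 6.3 / 7.746 = 0.813 mm/min^0.5

0.813


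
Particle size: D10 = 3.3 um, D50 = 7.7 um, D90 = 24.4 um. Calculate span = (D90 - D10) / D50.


Span = (24.4 - 3.3) / 7.7 = 21.1 / 7.7 = 2.74

2.74


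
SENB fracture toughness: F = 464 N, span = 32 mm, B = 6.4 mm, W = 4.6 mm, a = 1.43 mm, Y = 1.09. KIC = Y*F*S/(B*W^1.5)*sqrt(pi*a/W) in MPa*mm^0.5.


KIC = 1.09*464*32/(6.4*4.6^1.5)*sqrt(pi*1.43/4.6) = 253.3

253.3


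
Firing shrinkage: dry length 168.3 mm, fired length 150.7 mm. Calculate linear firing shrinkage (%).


FS = (168.3 - 150.7) / 168.3 * 100 = 10.46%

10.46


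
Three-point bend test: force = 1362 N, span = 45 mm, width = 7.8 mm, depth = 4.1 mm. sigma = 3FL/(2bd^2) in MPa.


sigma = 3*1362*45/(2*7.8*4.1^2) = 701.2 MPa

701.2


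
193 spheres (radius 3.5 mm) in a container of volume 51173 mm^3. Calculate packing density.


V_sphere = 4/3*pi*3.5^3 = 179.5944 mm^3
Total V = 193*179.5944 = 34661.7192 mm^3
PD = 34661.7192 / 51173 = 0.677

0.677


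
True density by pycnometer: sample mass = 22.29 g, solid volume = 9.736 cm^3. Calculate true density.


TD = 22.29 / 9.736 = 2.289 g/cm^3

2.289


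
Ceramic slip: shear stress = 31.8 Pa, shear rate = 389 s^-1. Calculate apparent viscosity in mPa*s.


eta = tau/gamma * 1000 = 31.8/389 * 1000 = 81.7 mPa*s

81.7


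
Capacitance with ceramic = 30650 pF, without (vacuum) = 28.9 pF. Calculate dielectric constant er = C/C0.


er = 30650 / 28.9 = 1060.55

1060.55


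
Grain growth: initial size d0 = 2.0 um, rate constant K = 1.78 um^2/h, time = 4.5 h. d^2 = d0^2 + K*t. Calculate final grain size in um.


d^2 = 2.0^2 + 1.78*4.5 = 12.01
d = sqrt(12.01) = 3.47 um

3.47


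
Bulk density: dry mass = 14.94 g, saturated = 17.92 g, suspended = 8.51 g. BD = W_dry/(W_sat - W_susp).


BD = 14.94 / (17.92 - 8.51) = 14.94 / 9.41 = 1.588 g/cm^3

1.588


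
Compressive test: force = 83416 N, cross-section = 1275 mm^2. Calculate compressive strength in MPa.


CS = 83416 / 1275 = 65.4 MPa

65.4


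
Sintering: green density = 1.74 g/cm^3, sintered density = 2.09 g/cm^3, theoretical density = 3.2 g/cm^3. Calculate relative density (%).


Relative = 2.09 / 3.2 * 100 = 65.3%

65.3


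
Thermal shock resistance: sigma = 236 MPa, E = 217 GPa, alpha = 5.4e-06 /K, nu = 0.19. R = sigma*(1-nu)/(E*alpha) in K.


R = 236*(1-0.19)/(217*1000*5.4e-06) = 163 K

163


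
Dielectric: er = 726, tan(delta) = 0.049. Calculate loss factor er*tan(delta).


Loss = 726 * 0.049 = 35.574

35.574


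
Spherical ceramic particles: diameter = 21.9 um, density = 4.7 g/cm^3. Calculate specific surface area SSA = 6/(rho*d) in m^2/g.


SSA = 6 / (4.7 * 21.9) = 0.058 m^2/g

0.058


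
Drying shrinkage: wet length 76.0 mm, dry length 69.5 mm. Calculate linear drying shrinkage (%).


DS = (76.0 - 69.5) / 76.0 * 100 = 8.55%

8.55


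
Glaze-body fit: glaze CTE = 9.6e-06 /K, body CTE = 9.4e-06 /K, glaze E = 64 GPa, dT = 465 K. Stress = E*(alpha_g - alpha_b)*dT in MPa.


Stress = 64*1000*(9.6e-06 - 9.4e-06)*465 = 6.0 MPa

6.0


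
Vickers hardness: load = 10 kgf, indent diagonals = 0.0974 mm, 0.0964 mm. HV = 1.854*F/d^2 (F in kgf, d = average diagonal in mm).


d_avg = (0.0974+0.0964)/2 = 0.0969 mm
HV = 1.854*10/0.0969^2 = 1975

1975


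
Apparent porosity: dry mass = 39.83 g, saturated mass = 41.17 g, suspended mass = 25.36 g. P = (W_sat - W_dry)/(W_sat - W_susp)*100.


P = (41.17 - 39.83) / (41.17 - 25.36) * 100 = 1.34 / 15.81 * 100 = 8.5%

8.5


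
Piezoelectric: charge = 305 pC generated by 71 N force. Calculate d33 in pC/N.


d33 = 305 / 71 = 4.3 pC/N

4.3


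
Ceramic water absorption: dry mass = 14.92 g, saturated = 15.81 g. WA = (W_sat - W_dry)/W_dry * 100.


WA = (15.81 - 14.92) / 14.92 * 100 = 5.97%

5.97


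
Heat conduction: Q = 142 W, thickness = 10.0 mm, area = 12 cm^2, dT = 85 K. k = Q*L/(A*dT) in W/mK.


k = 142*10.0/1000/(12/10000*85) = 13.92 W/mK

13.92


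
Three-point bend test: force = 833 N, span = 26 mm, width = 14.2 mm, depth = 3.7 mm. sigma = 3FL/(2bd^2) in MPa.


sigma = 3*833*26/(2*14.2*3.7^2) = 167.1 MPa

167.1


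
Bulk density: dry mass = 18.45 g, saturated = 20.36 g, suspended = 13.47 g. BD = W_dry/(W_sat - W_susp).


BD = 18.45 / (20.36 - 13.47) = 18.45 / 6.89 = 2.678 g/cm^3

2.678


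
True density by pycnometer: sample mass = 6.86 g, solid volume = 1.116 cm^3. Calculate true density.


TD = 6.86 / 1.116 = 6.147 g/cm^3

6.147


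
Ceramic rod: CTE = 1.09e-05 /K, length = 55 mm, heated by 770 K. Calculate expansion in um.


dL = 1.09e-05 * 55 * 770 * 1000 = 461.615 um

461.615


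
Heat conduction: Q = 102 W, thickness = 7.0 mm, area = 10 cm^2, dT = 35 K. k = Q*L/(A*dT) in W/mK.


k = 102*7.0/1000/(10/10000*35) = 20.4 W/mK

20.4


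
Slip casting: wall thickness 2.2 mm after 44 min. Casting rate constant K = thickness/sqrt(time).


K = 2.2 / sqrt(44) = 2.2 / 6.6332 = 0.332 mm/min^0.5

0.332


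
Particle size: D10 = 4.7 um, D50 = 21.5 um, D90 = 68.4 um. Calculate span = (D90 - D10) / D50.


Span = (68.4 - 4.7) / 21.5 = 63.7 / 21.5 = 2.963

2.963


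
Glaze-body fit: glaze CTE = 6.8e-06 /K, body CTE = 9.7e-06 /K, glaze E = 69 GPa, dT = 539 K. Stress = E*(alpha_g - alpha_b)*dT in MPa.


Stress = 69*1000*(6.8e-06 - 9.7e-06)*539 = -107.9 MPa

-107.9


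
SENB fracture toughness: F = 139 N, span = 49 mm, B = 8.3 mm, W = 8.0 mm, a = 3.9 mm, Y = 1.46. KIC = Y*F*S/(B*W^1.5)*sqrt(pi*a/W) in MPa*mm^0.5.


KIC = 1.46*139*49/(8.3*8.0^1.5)*sqrt(pi*3.9/8.0) = 65.53

65.53


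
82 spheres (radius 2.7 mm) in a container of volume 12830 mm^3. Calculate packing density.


V_sphere = 4/3*pi*2.7^3 = 82.448 mm^3
Total V = 82*82.448 = 6760.736 mm^3
PD = 6760.736 / 12830 = 0.527

0.527


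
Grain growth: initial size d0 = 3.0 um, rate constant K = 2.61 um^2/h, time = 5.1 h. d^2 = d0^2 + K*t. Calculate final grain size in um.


d^2 = 3.0^2 + 2.61*5.1 = 22.311
d = sqrt(22.311) = 4.72 um

4.72


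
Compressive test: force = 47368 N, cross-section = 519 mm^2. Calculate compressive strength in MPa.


CS = 47368 / 519 = 91.3 MPa

91.3


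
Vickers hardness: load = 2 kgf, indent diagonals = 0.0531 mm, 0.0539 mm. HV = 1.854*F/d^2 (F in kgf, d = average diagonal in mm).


d_avg = (0.0531+0.0539)/2 = 0.0535 mm
HV = 1.854*2/0.0535^2 = 1295

1295


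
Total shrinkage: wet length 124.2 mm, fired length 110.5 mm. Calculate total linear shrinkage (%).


TS = (124.2 - 110.5) / 124.2 * 100 = 11.03%

11.03


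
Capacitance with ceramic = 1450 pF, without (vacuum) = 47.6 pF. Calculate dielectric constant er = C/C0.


er = 1450 / 47.6 = 30.46

30.46


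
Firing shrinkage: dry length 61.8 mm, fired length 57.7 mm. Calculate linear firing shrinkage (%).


FS = (61.8 - 57.7) / 61.8 * 100 = 6.63%

6.63


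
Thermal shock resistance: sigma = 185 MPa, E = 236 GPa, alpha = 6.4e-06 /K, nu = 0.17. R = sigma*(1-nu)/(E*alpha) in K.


R = 185*(1-0.17)/(236*1000*6.4e-06) = 102 K

102


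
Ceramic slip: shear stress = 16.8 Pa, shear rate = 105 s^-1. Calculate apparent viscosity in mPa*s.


eta = tau/gamma * 1000 = 16.8/105 * 1000 = 160.0 mPa*s

160.0


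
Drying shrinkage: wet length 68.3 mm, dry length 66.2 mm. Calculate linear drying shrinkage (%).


DS = (68.3 - 66.2) / 68.3 * 100 = 3.07%

3.07


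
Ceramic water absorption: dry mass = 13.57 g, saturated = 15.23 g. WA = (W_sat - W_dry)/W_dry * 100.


WA = (15.23 - 13.57) / 13.57 * 100 = 12.23%

12.23


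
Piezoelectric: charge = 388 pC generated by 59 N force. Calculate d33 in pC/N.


d33 = 388 / 59 = 6.6 pC/N

6.6


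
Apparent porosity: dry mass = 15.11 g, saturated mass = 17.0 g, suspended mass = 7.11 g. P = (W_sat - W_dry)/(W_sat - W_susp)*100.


P = (17.0 - 15.11) / (17.0 - 7.11) * 100 = 1.89 / 9.89 * 100 = 19.1%

19.1


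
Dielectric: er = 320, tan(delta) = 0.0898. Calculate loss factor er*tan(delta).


Loss = 320 * 0.0898 = 28.736

28.736


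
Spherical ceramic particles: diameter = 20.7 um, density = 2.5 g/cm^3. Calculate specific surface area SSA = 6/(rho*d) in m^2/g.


SSA = 6 / (2.5 * 20.7) = 0.116 m^2/g

0.116


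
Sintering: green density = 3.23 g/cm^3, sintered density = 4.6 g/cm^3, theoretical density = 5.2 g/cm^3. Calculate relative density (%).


Relative = 4.6 / 5.2 * 100 = 88.5%

88.5


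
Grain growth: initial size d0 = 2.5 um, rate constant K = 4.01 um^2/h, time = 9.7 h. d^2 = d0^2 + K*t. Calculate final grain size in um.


d^2 = 2.5^2 + 4.01*9.7 = 45.147
d = sqrt(45.147) = 6.72 um

6.72


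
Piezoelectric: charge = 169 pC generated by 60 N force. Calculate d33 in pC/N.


d33 = 169 / 60 = 2.8 pC/N

2.8


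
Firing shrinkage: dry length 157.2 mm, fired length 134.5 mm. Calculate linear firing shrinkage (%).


FS = (157.2 - 134.5) / 157.2 * 100 = 14.44%

14.44


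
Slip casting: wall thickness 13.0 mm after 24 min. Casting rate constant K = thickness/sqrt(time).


K = 13.0 / sqrt(24) = 13.0 / 4.899 = 2.654 mm/min^0.5

2.654


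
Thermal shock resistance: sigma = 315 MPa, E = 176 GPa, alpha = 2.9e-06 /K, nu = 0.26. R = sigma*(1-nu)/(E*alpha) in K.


R = 315*(1-0.26)/(176*1000*2.9e-06) = 457 K

457


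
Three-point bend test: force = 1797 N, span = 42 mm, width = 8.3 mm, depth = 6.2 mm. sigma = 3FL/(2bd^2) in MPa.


sigma = 3*1797*42/(2*8.3*6.2^2) = 354.8 MPa

354.8


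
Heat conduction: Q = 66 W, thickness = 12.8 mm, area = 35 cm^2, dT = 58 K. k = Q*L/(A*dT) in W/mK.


k = 66*12.8/1000/(35/10000*58) = 4.16 W/mK

4.16


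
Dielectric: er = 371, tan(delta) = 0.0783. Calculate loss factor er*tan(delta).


Loss = 371 * 0.0783 = 29.049

29.049


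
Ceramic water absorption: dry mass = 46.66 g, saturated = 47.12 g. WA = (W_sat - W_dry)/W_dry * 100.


WA = (47.12 - 46.66) / 46.66 * 100 = 0.99%

0.99


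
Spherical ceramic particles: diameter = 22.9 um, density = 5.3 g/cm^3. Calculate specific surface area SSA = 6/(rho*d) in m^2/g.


SSA = 6 / (5.3 * 22.9) = 0.049 m^2/g

0.049


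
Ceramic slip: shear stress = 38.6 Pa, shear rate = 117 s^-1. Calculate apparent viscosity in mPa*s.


eta = tau/gamma * 1000 = 38.6/117 * 1000 = 329.9 mPa*s

329.9


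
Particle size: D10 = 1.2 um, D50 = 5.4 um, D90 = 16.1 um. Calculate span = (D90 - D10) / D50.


Span = (16.1 - 1.2) / 5.4 = 14.9 / 5.4 = 2.759

2.759


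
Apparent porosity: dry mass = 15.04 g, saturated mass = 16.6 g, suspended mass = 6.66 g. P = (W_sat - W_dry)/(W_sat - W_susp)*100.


P = (16.6 - 15.04) / (16.6 - 6.66) * 100 = 1.56 / 9.94 * 100 = 15.7%

15.7


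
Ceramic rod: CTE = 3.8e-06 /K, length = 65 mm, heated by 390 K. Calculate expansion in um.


dL = 3.8e-06 * 65 * 390 * 1000 = 96.33 um

96.33


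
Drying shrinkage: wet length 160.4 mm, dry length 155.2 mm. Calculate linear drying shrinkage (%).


DS = (160.4 - 155.2) / 160.4 * 100 = 3.24%

3.24


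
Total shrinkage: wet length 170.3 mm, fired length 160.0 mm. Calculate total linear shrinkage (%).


TS = (170.3 - 160.0) / 170.3 * 100 = 6.05%

6.05


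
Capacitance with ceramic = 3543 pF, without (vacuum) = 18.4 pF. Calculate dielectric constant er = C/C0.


er = 3543 / 18.4 = 192.55

192.55


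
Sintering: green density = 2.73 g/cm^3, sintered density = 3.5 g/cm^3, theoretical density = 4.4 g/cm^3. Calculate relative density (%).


Relative = 3.5 / 4.4 * 100 = 79.5%

79.5


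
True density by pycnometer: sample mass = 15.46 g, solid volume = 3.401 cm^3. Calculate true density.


TD = 15.46 / 3.401 = 4.546 g/cm^3

4.546


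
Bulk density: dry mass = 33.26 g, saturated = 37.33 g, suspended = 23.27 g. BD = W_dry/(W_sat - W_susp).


BD = 33.26 / (37.33 - 23.27) = 33.26 / 14.06 = 2.366 g/cm^3

2.366


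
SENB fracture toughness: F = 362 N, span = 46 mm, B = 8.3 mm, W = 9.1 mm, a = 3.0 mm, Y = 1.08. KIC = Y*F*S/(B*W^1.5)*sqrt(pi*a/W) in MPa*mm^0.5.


KIC = 1.08*362*46/(8.3*9.1^1.5)*sqrt(pi*3.0/9.1) = 80.33

80.33


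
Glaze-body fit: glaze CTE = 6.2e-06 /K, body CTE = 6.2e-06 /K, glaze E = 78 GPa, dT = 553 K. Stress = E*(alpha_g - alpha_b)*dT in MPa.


Stress = 78*1000*(6.2e-06 - 6.2e-06)*553 = 0.0 MPa

0.0


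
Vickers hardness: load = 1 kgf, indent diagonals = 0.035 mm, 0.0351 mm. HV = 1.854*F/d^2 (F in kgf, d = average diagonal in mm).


d_avg = (0.035+0.0351)/2 = 0.03505 mm
HV = 1.854*1/0.03505^2 = 1509

1509


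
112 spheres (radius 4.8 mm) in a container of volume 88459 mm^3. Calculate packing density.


V_sphere = 4/3*pi*4.8^3 = 463.2467 mm^3
Total V = 112*463.2467 = 51883.6304 mm^3
PD = 51883.6304 / 88459 = 0.587

0.587


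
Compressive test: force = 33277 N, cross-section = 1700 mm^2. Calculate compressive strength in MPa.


CS = 33277 / 1700 = 19.6 MPa

19.6


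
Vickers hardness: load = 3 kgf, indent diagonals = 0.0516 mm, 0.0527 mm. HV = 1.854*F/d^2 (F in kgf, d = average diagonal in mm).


d_avg = (0.0516+0.0527)/2 = 0.05215 mm
HV = 1.854*3/0.05215^2 = 2045

2045


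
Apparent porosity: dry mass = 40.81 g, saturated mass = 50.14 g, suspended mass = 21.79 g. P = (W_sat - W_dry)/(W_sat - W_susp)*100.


P = (50.14 - 40.81) / (50.14 - 21.79) * 100 = 9.33 / 28.35 * 100 = 32.9%

32.9


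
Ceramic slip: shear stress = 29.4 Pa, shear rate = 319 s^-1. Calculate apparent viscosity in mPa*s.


eta = tau/gamma * 1000 = 29.4/319 * 1000 = 92.2 mPa*s

92.2


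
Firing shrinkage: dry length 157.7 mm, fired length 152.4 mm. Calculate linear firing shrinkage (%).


FS = (157.7 - 152.4) / 157.7 * 100 = 3.36%

3.36


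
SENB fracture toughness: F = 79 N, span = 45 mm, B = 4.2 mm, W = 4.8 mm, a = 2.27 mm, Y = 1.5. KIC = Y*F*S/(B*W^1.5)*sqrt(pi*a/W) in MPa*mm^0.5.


KIC = 1.5*79*45/(4.2*4.8^1.5)*sqrt(pi*2.27/4.8) = 147.16

147.16


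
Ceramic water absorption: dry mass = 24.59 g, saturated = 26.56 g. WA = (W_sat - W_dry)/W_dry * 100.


WA = (26.56 - 24.59) / 24.59 * 100 = 8.01%

8.01


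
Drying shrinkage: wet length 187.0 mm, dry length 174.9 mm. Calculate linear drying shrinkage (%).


DS = (187.0 - 174.9) / 187.0 * 100 = 6.47%

6.47


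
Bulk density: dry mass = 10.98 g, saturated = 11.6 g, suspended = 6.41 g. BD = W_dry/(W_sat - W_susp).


BD = 10.98 / (11.6 - 6.41) = 10.98 / 5.19 = 2.116 g/cm^3

2.116


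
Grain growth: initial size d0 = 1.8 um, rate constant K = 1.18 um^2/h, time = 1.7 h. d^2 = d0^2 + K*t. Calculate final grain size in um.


d^2 = 1.8^2 + 1.18*1.7 = 5.246
d = sqrt(5.246) = 2.29 um

2.29


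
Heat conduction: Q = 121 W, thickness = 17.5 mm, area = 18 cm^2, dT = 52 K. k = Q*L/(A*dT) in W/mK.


k = 121*17.5/1000/(18/10000*52) = 22.62 W/mK

22.62


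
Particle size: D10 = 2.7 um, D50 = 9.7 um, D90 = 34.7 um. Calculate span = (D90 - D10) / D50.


Span = (34.7 - 2.7) / 9.7 = 32.0 / 9.7 = 3.299

3.299


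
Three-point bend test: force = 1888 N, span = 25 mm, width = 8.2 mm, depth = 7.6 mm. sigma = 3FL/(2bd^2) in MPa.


sigma = 3*1888*25/(2*8.2*7.6^2) = 149.5 MPa

149.5


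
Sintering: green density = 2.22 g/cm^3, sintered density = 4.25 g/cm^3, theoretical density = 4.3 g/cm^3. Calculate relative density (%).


Relative = 4.25 / 4.3 * 100 = 98.8%

98.8


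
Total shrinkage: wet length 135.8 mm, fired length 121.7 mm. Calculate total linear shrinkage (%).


TS = (135.8 - 121.7) / 135.8 * 100 = 10.38%

10.38


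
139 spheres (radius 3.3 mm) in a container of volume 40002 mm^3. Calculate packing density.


V_sphere = 4/3*pi*3.3^3 = 150.5326 mm^3
Total V = 139*150.5326 = 20924.0314 mm^3
PD = 20924.0314 / 40002 = 0.523

0.523


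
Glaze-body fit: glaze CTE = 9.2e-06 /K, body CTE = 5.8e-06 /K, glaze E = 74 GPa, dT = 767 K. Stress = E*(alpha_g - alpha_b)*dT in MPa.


Stress = 74*1000*(9.2e-06 - 5.8e-06)*767 = 193.0 MPa

193.0


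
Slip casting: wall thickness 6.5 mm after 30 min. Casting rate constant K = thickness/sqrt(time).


K = 6.5 / sqrt(30) = 6.5 / 5.4772 = 1.187 mm/min^0.5

1.187


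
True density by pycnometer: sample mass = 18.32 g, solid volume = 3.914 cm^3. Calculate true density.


TD = 18.32 / 3.914 = 4.681 g/cm^3

4.681


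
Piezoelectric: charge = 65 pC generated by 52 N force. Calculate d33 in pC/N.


d33 = 65 / 52 = 1.3 pC/N

1.3
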